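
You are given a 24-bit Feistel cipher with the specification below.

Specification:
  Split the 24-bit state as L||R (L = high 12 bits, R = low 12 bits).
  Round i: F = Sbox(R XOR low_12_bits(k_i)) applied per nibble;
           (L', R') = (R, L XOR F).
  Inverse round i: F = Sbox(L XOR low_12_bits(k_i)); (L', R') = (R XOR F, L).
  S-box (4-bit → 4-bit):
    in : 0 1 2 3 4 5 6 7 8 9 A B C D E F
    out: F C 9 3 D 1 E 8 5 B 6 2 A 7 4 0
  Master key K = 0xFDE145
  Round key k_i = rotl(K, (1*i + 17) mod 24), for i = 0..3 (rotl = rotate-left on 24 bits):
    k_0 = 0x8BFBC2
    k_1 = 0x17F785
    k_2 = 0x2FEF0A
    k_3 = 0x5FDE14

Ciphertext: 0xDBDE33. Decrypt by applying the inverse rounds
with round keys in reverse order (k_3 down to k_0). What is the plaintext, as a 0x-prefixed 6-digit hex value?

0x55AEC4

s_0 = ciphertext = 0xDBDE33
s_1 = InvRound(s_0, k_3) = 0xD58DBD
s_2 = InvRound(s_1, k_2) = 0x4A4D58
s_3 = InvRound(s_2, k_1) = 0xEC44A4
s_4 = InvRound(s_3, k_0) = 0x55AEC4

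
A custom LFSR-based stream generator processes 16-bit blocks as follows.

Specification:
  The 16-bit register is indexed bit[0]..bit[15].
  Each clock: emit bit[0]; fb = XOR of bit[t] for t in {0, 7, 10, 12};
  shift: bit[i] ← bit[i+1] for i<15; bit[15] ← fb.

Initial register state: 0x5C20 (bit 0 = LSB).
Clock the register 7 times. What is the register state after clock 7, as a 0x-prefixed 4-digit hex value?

reg_0 = 0x5C20
clock 1: out=0, reg = 0x2E10
clock 2: out=0, reg = 0x9708
clock 3: out=0, reg = 0x4B84
clock 4: out=0, reg = 0xA5C2
clock 5: out=0, reg = 0x52E1
clock 6: out=1, reg = 0xA970
clock 7: out=0, reg = 0x54B8

0x54B8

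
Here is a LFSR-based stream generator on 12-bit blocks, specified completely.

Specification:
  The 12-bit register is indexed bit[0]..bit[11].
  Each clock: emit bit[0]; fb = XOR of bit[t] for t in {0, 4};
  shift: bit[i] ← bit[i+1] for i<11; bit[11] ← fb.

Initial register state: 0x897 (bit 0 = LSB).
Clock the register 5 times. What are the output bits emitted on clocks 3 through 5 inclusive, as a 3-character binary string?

reg_0 = 0x897
clock 1: out=1, reg = 0x44B
clock 2: out=1, reg = 0xA25
clock 3: out=1, reg = 0xD12
clock 4: out=0, reg = 0xE89
clock 5: out=1, reg = 0xF44

101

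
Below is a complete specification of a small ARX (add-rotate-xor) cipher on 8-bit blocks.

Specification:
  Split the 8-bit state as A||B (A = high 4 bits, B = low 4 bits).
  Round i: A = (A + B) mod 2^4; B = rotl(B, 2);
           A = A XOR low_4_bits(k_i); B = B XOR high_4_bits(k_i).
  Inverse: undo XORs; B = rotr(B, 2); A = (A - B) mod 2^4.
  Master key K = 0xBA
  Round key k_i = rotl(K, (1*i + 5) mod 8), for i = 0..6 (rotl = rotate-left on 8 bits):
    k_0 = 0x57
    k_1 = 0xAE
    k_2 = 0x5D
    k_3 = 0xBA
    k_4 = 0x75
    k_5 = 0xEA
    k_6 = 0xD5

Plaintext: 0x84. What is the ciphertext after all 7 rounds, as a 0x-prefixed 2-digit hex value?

0x54

s_0 = plaintext = 0x84
s_1 = Round(s_0, k_0) = 0xB4
s_2 = Round(s_1, k_1) = 0x1B
s_3 = Round(s_2, k_2) = 0x1B
s_4 = Round(s_3, k_3) = 0x65
s_5 = Round(s_4, k_4) = 0xE2
s_6 = Round(s_5, k_5) = 0xA6
s_7 = Round(s_6, k_6) = 0x54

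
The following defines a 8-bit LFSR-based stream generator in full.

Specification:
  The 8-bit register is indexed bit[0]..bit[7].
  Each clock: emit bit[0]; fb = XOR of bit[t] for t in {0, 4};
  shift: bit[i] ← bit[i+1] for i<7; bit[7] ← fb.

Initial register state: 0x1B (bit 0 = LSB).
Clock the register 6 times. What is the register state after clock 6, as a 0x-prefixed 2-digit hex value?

reg_0 = 0x1B
clock 1: out=1, reg = 0x0D
clock 2: out=1, reg = 0x86
clock 3: out=0, reg = 0x43
clock 4: out=1, reg = 0xA1
clock 5: out=1, reg = 0xD0
clock 6: out=0, reg = 0xE8

0xE8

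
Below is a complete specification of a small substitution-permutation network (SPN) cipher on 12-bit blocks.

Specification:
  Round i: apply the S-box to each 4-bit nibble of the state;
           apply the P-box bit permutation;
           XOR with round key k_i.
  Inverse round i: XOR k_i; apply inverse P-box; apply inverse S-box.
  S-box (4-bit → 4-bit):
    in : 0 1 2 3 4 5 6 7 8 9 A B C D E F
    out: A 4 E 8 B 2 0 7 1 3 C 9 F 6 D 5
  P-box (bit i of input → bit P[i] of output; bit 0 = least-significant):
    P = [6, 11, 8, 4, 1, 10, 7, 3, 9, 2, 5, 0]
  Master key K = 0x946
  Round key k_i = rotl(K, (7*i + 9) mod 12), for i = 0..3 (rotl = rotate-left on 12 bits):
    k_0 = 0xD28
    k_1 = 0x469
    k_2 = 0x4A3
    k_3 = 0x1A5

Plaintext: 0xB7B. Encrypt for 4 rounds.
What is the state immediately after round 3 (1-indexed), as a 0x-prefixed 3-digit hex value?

s_0 = plaintext = 0xB7B
s_1 = Round(s_0, k_0) = 0xBFB
s_2 = Round(s_1, k_1) = 0x6BA
s_3 = Round(s_2, k_2) = 0x5B9
s_4 = Round(s_3, k_3) = 0x9EB

0x5B9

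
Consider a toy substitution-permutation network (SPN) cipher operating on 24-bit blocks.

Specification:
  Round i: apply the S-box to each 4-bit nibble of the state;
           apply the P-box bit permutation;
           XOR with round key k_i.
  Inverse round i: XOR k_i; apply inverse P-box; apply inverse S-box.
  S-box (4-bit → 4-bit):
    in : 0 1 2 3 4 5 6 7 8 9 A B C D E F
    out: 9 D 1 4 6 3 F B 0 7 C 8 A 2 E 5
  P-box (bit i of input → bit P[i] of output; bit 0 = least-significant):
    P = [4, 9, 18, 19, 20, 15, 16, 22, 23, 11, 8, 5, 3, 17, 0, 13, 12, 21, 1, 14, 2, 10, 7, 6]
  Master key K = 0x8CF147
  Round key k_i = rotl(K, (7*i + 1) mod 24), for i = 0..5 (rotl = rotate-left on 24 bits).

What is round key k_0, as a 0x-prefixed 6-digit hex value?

0x19E28F

K = 0x8CF147
k_0 = rotl(K, (7*0+1) mod 24) = rotl(K, 1) = 0x19E28F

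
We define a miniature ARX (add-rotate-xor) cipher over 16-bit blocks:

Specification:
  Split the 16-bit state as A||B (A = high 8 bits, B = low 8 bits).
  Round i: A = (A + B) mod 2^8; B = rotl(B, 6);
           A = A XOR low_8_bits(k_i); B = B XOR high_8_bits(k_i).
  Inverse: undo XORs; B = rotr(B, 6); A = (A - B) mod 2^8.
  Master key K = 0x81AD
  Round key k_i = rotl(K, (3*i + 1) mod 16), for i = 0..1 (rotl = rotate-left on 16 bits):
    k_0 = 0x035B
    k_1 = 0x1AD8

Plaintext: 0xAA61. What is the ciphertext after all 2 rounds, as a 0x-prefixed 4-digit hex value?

0x73CC

s_0 = plaintext = 0xAA61
s_1 = Round(s_0, k_0) = 0x505B
s_2 = Round(s_1, k_1) = 0x73CC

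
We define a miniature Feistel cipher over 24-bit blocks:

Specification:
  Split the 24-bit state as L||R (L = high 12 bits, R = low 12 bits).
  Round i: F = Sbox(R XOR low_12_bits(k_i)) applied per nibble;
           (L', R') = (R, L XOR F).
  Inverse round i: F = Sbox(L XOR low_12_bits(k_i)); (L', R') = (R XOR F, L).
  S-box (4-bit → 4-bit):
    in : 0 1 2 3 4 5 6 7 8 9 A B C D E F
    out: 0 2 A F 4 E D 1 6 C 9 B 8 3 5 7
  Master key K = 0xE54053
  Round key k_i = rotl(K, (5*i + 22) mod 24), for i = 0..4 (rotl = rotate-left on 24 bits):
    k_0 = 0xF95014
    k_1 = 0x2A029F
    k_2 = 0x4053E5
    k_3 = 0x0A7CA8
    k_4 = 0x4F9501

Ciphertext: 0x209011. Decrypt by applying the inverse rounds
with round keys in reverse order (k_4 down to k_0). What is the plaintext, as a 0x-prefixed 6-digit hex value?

s_0 = ciphertext = 0x209011
s_1 = InvRound(s_0, k_4) = 0x117209
s_2 = InvRound(s_1, k_3) = 0x1BE117
s_3 = InvRound(s_2, k_2) = 0xBFC1BE
s_4 = InvRound(s_3, k_1) = 0xD61BFC
s_5 = InvRound(s_4, k_0) = 0x8E2D61

0x8E2D61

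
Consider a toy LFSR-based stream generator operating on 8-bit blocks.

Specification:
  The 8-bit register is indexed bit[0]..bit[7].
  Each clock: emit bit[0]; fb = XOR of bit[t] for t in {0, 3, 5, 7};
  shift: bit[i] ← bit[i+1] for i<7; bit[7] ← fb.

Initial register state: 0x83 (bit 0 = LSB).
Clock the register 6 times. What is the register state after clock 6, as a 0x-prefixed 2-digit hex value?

reg_0 = 0x83
clock 1: out=1, reg = 0x41
clock 2: out=1, reg = 0xA0
clock 3: out=0, reg = 0x50
clock 4: out=0, reg = 0x28
clock 5: out=0, reg = 0x14
clock 6: out=0, reg = 0x0A

0x0A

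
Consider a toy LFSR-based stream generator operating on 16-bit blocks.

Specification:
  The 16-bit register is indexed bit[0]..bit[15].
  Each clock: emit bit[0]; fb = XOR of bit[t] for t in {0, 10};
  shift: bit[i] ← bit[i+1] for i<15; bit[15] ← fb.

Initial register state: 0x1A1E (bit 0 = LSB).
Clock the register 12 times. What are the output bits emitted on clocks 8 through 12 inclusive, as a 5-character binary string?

00101

reg_0 = 0x1A1E
clock 1: out=0, reg = 0x0D0F
clock 2: out=1, reg = 0x0687
clock 3: out=1, reg = 0x0343
clock 4: out=1, reg = 0x81A1
clock 5: out=1, reg = 0xC0D0
clock 6: out=0, reg = 0x6068
clock 7: out=0, reg = 0x3034
clock 8: out=0, reg = 0x181A
clock 9: out=0, reg = 0x0C0D
clock 10: out=1, reg = 0x0606
clock 11: out=0, reg = 0x8303
clock 12: out=1, reg = 0xC181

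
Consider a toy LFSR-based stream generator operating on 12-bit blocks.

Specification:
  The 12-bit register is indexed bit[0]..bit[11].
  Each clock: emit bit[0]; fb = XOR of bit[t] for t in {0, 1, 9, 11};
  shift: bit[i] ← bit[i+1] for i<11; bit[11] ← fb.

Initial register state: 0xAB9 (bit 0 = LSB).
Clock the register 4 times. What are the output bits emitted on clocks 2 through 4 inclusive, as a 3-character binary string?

reg_0 = 0xAB9
clock 1: out=1, reg = 0xD5C
clock 2: out=0, reg = 0xEAE
clock 3: out=0, reg = 0xF57
clock 4: out=1, reg = 0x7AB

001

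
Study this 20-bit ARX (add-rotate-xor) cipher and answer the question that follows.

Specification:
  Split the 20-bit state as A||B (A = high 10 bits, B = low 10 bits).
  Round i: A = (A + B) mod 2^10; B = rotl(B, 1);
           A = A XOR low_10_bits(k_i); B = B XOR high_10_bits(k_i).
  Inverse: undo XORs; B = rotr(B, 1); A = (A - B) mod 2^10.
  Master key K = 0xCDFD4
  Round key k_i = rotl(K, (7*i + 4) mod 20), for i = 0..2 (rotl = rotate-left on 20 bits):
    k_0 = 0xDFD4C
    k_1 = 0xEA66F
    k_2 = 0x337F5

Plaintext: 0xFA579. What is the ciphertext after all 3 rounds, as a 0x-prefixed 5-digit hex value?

0xDC9AB

s_0 = plaintext = 0xFA579
s_1 = Round(s_0, k_0) = 0x0B98D
s_2 = Round(s_1, k_1) = 0xF50B3
s_3 = Round(s_2, k_2) = 0xDC9AB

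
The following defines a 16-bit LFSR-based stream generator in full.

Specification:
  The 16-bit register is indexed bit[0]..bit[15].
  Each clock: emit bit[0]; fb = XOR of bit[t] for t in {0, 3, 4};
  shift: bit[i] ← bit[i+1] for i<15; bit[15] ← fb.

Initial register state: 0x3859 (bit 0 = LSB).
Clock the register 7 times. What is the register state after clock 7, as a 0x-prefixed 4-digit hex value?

0xAE70

reg_0 = 0x3859
clock 1: out=1, reg = 0x9C2C
clock 2: out=0, reg = 0xCE16
clock 3: out=0, reg = 0xE70B
clock 4: out=1, reg = 0x7385
clock 5: out=1, reg = 0xB9C2
clock 6: out=0, reg = 0x5CE1
clock 7: out=1, reg = 0xAE70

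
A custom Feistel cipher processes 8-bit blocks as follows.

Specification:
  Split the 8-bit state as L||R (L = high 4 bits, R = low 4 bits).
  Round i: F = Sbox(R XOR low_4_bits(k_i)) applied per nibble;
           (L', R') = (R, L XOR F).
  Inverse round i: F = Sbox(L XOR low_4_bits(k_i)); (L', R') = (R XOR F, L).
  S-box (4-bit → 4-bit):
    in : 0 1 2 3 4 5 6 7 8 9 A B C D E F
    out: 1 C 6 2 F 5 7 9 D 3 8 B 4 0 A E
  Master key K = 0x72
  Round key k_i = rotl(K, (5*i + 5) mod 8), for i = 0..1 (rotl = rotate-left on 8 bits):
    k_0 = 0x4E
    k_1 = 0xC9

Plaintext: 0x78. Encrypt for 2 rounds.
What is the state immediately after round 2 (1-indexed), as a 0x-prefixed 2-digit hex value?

s_0 = plaintext = 0x78
s_1 = Round(s_0, k_0) = 0x80
s_2 = Round(s_1, k_1) = 0x0B

0x0B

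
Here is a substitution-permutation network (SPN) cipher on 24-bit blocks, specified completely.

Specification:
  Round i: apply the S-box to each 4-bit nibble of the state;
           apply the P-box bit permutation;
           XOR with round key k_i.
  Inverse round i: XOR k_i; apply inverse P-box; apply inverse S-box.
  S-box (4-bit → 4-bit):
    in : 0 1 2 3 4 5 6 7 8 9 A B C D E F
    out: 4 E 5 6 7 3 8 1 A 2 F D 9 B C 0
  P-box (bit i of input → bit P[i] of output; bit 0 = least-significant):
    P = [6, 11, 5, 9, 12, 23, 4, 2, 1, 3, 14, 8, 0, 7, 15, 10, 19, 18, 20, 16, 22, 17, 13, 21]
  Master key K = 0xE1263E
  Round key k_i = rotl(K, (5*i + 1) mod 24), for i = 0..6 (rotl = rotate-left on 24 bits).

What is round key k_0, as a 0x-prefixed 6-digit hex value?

0xC24C7D

K = 0xE1263E
k_0 = rotl(K, (5*0+1) mod 24) = rotl(K, 1) = 0xC24C7D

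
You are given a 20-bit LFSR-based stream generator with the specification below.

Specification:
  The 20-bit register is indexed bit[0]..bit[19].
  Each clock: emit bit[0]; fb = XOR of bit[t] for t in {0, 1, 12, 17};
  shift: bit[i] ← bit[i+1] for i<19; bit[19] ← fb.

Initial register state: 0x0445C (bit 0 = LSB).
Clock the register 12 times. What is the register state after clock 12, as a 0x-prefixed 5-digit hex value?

0x24604

reg_0 = 0x0445C
clock 1: out=0, reg = 0x0222E
clock 2: out=0, reg = 0x81117
clock 3: out=1, reg = 0xC088B
clock 4: out=1, reg = 0x60445
clock 5: out=1, reg = 0x30222
clock 6: out=0, reg = 0x18111
clock 7: out=1, reg = 0x8C088
clock 8: out=0, reg = 0x46044
clock 9: out=0, reg = 0x23022
clock 10: out=0, reg = 0x91811
clock 11: out=1, reg = 0x48C08
clock 12: out=0, reg = 0x24604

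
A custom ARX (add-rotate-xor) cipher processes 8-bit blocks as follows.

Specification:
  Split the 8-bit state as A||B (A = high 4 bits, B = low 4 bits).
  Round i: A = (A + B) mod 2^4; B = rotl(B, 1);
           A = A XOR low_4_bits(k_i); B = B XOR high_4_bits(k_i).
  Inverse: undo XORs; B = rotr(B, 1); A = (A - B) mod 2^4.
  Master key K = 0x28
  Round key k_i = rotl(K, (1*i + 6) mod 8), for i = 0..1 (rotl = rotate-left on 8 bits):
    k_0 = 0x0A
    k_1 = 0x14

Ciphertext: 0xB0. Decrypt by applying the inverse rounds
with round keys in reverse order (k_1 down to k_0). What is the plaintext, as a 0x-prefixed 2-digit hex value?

0x94

s_0 = ciphertext = 0xB0
s_1 = InvRound(s_0, k_1) = 0x78
s_2 = InvRound(s_1, k_0) = 0x94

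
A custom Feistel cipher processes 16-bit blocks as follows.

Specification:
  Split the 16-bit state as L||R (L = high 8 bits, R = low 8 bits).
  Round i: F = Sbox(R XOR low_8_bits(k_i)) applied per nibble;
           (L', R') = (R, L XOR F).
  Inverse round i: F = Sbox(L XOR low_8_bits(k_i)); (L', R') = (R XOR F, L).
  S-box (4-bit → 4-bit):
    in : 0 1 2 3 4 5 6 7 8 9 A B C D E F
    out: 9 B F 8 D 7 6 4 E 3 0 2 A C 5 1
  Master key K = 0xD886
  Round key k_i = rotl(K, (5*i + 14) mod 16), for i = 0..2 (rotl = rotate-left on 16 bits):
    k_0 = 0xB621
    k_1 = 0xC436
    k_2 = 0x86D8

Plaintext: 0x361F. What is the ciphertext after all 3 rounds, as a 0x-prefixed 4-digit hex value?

0xF84A

s_0 = plaintext = 0x361F
s_1 = Round(s_0, k_0) = 0x1FB3
s_2 = Round(s_1, k_1) = 0xB3F8
s_3 = Round(s_2, k_2) = 0xF84A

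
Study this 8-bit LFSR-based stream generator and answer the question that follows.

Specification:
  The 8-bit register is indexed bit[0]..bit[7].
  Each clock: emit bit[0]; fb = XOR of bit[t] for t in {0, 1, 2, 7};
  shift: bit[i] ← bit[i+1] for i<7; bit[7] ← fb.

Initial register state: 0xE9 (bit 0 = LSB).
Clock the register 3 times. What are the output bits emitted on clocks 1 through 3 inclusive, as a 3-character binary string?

100

reg_0 = 0xE9
clock 1: out=1, reg = 0x74
clock 2: out=0, reg = 0xBA
clock 3: out=0, reg = 0x5D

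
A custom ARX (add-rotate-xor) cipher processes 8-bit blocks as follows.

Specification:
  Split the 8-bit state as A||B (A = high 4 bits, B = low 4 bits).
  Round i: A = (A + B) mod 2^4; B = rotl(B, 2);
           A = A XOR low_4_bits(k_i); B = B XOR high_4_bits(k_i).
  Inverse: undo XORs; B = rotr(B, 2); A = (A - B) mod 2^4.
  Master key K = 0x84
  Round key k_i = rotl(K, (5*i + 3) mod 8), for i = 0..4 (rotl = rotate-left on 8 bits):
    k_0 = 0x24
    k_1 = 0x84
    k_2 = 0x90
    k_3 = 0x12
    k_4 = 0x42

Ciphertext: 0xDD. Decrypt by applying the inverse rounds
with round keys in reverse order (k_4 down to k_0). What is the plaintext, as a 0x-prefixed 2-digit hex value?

s_0 = ciphertext = 0xDD
s_1 = InvRound(s_0, k_4) = 0x96
s_2 = InvRound(s_1, k_3) = 0xED
s_3 = InvRound(s_2, k_2) = 0xD1
s_4 = InvRound(s_3, k_1) = 0x36
s_5 = InvRound(s_4, k_0) = 0x61

0x61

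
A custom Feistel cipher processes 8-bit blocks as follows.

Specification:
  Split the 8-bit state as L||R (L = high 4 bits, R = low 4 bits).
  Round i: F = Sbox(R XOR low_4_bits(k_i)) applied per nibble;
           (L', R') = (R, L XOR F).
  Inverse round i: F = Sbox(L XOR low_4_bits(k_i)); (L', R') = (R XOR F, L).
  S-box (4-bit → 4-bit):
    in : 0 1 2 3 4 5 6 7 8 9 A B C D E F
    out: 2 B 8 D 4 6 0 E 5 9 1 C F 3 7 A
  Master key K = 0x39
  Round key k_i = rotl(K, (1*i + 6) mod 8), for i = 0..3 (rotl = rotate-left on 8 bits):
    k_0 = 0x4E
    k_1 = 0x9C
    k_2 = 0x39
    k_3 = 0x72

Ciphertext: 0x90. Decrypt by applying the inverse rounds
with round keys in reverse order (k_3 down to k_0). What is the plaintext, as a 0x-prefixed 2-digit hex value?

s_0 = ciphertext = 0x90
s_1 = InvRound(s_0, k_3) = 0xC9
s_2 = InvRound(s_1, k_2) = 0xFC
s_3 = InvRound(s_2, k_1) = 0x1F
s_4 = InvRound(s_3, k_0) = 0x51

0x51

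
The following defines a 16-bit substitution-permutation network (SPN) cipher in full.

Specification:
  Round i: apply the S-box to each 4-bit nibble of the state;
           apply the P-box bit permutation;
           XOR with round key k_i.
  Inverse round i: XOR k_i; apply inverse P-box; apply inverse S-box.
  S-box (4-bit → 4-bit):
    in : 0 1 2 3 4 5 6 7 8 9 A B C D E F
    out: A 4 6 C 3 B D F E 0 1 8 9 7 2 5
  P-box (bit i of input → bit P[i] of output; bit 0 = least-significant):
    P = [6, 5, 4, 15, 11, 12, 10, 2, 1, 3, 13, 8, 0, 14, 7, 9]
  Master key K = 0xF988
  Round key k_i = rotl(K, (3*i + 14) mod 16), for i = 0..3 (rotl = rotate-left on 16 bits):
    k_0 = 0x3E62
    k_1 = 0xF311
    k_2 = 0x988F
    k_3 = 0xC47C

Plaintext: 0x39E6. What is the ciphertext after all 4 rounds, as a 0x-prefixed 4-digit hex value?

0x1DAA

s_0 = plaintext = 0x39E6
s_1 = Round(s_0, k_0) = 0xACB2
s_2 = Round(s_1, k_1) = 0xF226
s_3 = Round(s_2, k_2) = 0x2C56
s_4 = Round(s_3, k_3) = 0x1DAA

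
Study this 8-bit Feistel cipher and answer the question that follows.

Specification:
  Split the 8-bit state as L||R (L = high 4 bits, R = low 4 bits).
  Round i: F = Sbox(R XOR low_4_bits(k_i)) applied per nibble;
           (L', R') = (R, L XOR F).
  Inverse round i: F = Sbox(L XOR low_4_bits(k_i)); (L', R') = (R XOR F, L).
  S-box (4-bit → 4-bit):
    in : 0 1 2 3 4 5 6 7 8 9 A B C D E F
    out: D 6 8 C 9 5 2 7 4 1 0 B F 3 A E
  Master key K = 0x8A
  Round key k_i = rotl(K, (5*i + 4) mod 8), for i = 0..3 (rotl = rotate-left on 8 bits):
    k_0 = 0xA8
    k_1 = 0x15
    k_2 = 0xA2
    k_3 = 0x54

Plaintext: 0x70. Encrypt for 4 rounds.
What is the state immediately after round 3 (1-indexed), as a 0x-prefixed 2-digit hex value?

0x2E

s_0 = plaintext = 0x70
s_1 = Round(s_0, k_0) = 0x03
s_2 = Round(s_1, k_1) = 0x32
s_3 = Round(s_2, k_2) = 0x2E
s_4 = Round(s_3, k_3) = 0xE2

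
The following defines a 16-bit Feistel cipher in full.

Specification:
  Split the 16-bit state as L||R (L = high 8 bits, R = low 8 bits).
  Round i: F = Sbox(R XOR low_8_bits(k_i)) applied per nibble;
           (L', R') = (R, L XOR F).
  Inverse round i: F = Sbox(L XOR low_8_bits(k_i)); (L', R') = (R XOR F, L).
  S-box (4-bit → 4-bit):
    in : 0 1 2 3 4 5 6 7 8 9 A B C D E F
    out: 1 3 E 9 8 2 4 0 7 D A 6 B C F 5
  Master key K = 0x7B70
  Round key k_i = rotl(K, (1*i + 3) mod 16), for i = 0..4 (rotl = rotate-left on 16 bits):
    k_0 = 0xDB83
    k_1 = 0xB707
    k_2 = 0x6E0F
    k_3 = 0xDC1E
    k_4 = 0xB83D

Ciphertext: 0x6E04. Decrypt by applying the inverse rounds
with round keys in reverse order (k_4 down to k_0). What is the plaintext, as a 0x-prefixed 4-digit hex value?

s_0 = ciphertext = 0x6E04
s_1 = InvRound(s_0, k_4) = 0x2D6E
s_2 = InvRound(s_1, k_3) = 0xF72D
s_3 = InvRound(s_2, k_2) = 0x7AF7
s_4 = InvRound(s_3, k_1) = 0xFB7A
s_5 = InvRound(s_4, k_0) = 0x7DFB

0x7DFB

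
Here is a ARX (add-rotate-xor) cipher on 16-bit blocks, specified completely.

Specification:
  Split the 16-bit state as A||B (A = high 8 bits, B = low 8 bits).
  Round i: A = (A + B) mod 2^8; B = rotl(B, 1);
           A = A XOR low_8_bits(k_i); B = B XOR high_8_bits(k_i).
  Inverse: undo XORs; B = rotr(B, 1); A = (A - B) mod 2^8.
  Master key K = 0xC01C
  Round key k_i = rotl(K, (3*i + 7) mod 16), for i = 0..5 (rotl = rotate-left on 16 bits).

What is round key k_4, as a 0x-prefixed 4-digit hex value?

0x00E6

K = 0xC01C
k_0 = rotl(K, (3*0+7) mod 16) = rotl(K, 7) = 0x0E60
k_1 = rotl(K, (3*1+7) mod 16) = rotl(K, 10) = 0x7300
k_2 = rotl(K, (3*2+7) mod 16) = rotl(K, 13) = 0x9803
k_3 = rotl(K, (3*3+7) mod 16) = rotl(K, 0) = 0xC01C
k_4 = rotl(K, (3*4+7) mod 16) = rotl(K, 3) = 0x00E6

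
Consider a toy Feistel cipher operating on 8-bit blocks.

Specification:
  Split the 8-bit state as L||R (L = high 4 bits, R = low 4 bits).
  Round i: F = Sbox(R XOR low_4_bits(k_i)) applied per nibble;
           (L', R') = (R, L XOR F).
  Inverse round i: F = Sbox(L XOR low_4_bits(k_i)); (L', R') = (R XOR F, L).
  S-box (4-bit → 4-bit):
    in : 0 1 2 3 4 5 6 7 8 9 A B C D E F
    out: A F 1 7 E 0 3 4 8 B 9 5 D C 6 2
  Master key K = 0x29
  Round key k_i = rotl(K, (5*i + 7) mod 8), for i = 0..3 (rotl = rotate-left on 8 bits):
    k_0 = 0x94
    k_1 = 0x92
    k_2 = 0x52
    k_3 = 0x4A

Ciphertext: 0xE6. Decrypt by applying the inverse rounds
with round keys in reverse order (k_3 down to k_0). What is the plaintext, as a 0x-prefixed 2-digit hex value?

s_0 = ciphertext = 0xE6
s_1 = InvRound(s_0, k_3) = 0x8E
s_2 = InvRound(s_1, k_2) = 0x78
s_3 = InvRound(s_2, k_1) = 0x87
s_4 = InvRound(s_3, k_0) = 0xA8

0xA8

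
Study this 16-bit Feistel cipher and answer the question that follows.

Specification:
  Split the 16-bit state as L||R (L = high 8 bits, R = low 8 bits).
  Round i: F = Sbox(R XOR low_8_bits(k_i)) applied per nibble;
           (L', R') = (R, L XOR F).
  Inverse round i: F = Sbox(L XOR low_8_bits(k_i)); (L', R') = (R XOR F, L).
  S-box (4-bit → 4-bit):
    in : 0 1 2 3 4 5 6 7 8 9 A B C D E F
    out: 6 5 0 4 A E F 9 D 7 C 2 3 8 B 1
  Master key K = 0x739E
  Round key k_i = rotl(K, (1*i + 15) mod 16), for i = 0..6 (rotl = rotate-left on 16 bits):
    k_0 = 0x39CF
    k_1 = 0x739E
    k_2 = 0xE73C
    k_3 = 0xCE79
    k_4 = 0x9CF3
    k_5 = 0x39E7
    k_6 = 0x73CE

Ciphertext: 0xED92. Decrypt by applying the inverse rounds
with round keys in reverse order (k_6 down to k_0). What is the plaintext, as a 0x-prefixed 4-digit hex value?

s_0 = ciphertext = 0xED92
s_1 = InvRound(s_0, k_6) = 0x96ED
s_2 = InvRound(s_1, k_5) = 0x7896
s_3 = InvRound(s_2, k_4) = 0x4478
s_4 = InvRound(s_3, k_3) = 0x3044
s_5 = InvRound(s_4, k_2) = 0x2730
s_6 = InvRound(s_5, k_1) = 0x1727
s_7 = InvRound(s_6, k_0) = 0xAA17

0xAA17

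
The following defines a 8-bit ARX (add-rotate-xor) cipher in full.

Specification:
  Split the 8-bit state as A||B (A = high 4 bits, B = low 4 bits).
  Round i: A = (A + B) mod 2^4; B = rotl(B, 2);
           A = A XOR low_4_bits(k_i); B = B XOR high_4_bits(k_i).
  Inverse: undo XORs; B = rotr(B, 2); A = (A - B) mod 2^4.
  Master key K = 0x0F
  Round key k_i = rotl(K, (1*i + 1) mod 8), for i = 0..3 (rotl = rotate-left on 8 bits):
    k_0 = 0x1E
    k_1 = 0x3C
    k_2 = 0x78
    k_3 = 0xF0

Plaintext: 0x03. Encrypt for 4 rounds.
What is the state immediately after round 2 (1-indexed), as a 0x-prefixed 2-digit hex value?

s_0 = plaintext = 0x03
s_1 = Round(s_0, k_0) = 0xDD
s_2 = Round(s_1, k_1) = 0x64
s_3 = Round(s_2, k_2) = 0x26
s_4 = Round(s_3, k_3) = 0x86

0x64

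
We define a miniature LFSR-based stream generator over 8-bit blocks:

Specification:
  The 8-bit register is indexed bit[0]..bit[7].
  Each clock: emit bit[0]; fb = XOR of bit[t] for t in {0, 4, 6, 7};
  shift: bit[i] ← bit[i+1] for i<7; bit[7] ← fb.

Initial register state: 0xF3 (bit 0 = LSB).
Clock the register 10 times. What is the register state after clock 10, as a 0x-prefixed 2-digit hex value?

reg_0 = 0xF3
clock 1: out=1, reg = 0x79
clock 2: out=1, reg = 0xBC
clock 3: out=0, reg = 0x5E
clock 4: out=0, reg = 0x2F
clock 5: out=1, reg = 0x97
clock 6: out=1, reg = 0xCB
clock 7: out=1, reg = 0xE5
clock 8: out=1, reg = 0xF2
clock 9: out=0, reg = 0xF9
clock 10: out=1, reg = 0x7C

0x7C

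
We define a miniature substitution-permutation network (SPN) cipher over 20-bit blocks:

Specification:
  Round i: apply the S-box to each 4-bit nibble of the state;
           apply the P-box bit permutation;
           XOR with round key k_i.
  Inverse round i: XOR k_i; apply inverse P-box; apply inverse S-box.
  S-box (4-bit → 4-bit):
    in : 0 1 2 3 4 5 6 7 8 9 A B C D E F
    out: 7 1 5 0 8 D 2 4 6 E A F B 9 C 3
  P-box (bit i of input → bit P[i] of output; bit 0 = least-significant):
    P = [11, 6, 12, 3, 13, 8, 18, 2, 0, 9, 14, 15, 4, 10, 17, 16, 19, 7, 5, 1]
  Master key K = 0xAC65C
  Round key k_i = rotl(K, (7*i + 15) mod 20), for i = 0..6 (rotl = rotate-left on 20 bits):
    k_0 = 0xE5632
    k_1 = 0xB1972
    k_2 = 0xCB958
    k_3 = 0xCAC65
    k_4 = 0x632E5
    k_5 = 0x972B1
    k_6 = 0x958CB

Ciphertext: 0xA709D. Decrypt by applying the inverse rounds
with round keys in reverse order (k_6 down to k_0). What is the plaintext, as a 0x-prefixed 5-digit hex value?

s_0 = ciphertext = 0xA709D
s_1 = InvRound(s_0, k_6) = 0x453DF
s_2 = InvRound(s_1, k_5) = 0x543BA
s_3 = InvRound(s_2, k_4) = 0x452C9
s_4 = InvRound(s_3, k_3) = 0x069D5
s_5 = InvRound(s_4, k_2) = 0xF35EE
s_6 = InvRound(s_5, k_1) = 0x6F35D
s_7 = InvRound(s_6, k_0) = 0x56DCA

0x56DCA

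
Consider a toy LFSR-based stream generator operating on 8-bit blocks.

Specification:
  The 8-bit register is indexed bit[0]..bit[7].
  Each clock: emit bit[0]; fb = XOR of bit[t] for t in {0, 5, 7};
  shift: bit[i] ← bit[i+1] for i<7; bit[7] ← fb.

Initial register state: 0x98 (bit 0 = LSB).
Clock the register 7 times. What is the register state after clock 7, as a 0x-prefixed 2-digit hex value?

reg_0 = 0x98
clock 1: out=0, reg = 0xCC
clock 2: out=0, reg = 0xE6
clock 3: out=0, reg = 0x73
clock 4: out=1, reg = 0x39
clock 5: out=1, reg = 0x1C
clock 6: out=0, reg = 0x0E
clock 7: out=0, reg = 0x07

0x07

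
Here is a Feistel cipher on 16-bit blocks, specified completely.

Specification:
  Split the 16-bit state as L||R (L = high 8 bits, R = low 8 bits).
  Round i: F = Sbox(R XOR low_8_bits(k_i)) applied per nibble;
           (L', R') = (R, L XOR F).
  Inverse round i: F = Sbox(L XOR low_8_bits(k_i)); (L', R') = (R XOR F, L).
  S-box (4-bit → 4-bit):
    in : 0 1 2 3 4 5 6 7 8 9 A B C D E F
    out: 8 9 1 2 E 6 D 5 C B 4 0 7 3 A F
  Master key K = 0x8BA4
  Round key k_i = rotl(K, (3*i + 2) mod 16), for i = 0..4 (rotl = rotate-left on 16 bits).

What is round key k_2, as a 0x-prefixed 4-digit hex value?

0xA48B

K = 0x8BA4
k_0 = rotl(K, (3*0+2) mod 16) = rotl(K, 2) = 0x2E92
k_1 = rotl(K, (3*1+2) mod 16) = rotl(K, 5) = 0x7491
k_2 = rotl(K, (3*2+2) mod 16) = rotl(K, 8) = 0xA48B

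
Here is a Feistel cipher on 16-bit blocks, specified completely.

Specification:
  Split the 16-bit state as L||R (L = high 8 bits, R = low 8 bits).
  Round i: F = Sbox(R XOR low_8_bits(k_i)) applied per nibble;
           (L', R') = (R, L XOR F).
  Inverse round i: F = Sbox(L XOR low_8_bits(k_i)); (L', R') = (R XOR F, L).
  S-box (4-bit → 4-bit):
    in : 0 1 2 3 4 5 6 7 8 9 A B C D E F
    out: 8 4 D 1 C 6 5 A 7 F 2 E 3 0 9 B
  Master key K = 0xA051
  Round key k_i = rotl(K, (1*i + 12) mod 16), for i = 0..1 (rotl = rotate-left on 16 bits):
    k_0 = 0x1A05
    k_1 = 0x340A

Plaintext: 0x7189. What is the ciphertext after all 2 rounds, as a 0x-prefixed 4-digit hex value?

s_0 = plaintext = 0x7189
s_1 = Round(s_0, k_0) = 0x8902
s_2 = Round(s_1, k_1) = 0x020E

0x020E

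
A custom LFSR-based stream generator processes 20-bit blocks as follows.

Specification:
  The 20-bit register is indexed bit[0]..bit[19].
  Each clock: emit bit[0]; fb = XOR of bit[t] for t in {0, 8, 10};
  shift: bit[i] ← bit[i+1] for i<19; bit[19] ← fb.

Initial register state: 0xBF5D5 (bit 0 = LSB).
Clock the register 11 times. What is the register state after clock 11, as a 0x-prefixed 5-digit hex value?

reg_0 = 0xBF5D5
clock 1: out=1, reg = 0xDFAEA
clock 2: out=0, reg = 0x6FD75
clock 3: out=1, reg = 0xB7EBA
clock 4: out=0, reg = 0xDBF5D
clock 5: out=1, reg = 0xEDFAE
clock 6: out=0, reg = 0x76FD7
clock 7: out=1, reg = 0xBB7EB
clock 8: out=1, reg = 0xDDBF5
clock 9: out=1, reg = 0x6EDFA
clock 10: out=0, reg = 0x376FD
clock 11: out=1, reg = 0x1BB7E

0x1BB7E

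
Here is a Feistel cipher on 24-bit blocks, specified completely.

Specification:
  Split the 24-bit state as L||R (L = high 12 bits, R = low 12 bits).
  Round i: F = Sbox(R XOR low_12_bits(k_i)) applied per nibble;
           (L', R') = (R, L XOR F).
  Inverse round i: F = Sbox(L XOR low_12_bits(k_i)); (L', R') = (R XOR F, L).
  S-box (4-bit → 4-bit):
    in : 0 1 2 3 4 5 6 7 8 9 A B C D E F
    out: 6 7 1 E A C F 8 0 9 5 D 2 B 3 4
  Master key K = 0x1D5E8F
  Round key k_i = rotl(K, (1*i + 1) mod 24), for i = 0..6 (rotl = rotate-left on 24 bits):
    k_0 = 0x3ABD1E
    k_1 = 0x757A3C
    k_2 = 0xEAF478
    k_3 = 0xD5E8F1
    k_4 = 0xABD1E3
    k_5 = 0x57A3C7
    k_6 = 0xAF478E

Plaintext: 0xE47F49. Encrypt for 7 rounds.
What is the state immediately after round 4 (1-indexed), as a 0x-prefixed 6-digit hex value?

0x7BB732

s_0 = plaintext = 0xE47F49
s_1 = Round(s_0, k_0) = 0xF49F8F
s_2 = Round(s_1, k_1) = 0xF8F397
s_3 = Round(s_2, k_2) = 0x3977BB
s_4 = Round(s_3, k_3) = 0x7BB732
s_5 = Round(s_4, k_4) = 0x73280C
s_6 = Round(s_5, k_5) = 0x80CA1F
s_7 = Round(s_6, k_6) = 0xA1F39B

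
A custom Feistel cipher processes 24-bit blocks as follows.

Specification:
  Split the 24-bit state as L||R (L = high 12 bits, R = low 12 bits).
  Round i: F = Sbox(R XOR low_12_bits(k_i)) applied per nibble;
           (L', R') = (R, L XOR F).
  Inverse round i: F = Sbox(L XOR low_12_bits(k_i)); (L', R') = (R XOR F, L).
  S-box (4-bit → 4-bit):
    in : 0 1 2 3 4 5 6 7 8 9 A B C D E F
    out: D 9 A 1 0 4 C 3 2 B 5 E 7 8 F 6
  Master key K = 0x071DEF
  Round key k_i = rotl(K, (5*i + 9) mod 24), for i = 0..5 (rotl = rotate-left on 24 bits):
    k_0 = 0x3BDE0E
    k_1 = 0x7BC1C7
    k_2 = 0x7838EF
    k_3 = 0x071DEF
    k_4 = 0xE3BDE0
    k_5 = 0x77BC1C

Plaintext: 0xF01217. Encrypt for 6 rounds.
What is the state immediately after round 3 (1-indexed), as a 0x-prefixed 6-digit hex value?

0x95F177

s_0 = plaintext = 0xF01217
s_1 = Round(s_0, k_0) = 0x21789A
s_2 = Round(s_1, k_1) = 0x89A95F
s_3 = Round(s_2, k_2) = 0x95F177
s_4 = Round(s_3, k_3) = 0x177EED
s_5 = Round(s_4, k_4) = 0xEED0AF
s_6 = Round(s_5, k_5) = 0x0AF90C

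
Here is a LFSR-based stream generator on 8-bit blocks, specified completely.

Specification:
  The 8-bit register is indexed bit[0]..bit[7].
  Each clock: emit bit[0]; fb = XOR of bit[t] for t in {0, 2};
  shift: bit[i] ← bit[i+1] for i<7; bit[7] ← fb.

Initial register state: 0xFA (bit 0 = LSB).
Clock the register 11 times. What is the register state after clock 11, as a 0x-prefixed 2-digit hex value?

0xB8

reg_0 = 0xFA
clock 1: out=0, reg = 0x7D
clock 2: out=1, reg = 0x3E
clock 3: out=0, reg = 0x9F
clock 4: out=1, reg = 0x4F
clock 5: out=1, reg = 0x27
clock 6: out=1, reg = 0x13
clock 7: out=1, reg = 0x89
clock 8: out=1, reg = 0xC4
clock 9: out=0, reg = 0xE2
clock 10: out=0, reg = 0x71
clock 11: out=1, reg = 0xB8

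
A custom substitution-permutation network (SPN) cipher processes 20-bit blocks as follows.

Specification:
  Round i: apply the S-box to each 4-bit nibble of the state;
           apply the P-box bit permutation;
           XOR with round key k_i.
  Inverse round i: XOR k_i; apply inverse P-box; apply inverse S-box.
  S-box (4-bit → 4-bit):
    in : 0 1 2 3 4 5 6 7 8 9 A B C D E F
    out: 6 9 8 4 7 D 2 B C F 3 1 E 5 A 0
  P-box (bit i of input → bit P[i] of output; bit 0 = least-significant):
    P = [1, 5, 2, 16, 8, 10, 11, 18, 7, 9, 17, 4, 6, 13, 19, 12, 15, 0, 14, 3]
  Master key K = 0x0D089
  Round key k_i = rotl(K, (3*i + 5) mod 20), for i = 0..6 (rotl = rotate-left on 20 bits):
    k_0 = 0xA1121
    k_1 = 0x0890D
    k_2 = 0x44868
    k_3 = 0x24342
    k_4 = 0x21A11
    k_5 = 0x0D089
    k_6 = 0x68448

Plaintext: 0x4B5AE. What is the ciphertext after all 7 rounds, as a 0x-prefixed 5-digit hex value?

s_0 = plaintext = 0x4B5AE
s_1 = Round(s_0, k_0) = 0x9D4D0
s_2 = Round(s_1, k_1) = 0xA42E0
s_3 = Round(s_2, k_2) = 0x8EC1D
s_4 = Round(s_3, k_3) = 0x4305C
s_5 = Round(s_4, k_4) = 0xDD134
s_6 = Round(s_5, k_5) = 0x8187F
s_7 = Round(s_6, k_6) = 0x0D110

0x0D110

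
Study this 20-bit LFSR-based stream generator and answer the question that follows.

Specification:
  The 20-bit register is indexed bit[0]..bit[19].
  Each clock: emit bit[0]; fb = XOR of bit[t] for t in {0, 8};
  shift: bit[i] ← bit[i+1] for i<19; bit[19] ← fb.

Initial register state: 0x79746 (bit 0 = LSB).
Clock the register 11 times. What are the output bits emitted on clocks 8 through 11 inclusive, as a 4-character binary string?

0111

reg_0 = 0x79746
clock 1: out=0, reg = 0xBCBA3
clock 2: out=1, reg = 0x5E5D1
clock 3: out=1, reg = 0x2F2E8
clock 4: out=0, reg = 0x17974
clock 5: out=0, reg = 0x8BCBA
clock 6: out=0, reg = 0x45E5D
clock 7: out=1, reg = 0xA2F2E
clock 8: out=0, reg = 0xD1797
clock 9: out=1, reg = 0x68BCB
clock 10: out=1, reg = 0x345E5
clock 11: out=1, reg = 0x1A2F2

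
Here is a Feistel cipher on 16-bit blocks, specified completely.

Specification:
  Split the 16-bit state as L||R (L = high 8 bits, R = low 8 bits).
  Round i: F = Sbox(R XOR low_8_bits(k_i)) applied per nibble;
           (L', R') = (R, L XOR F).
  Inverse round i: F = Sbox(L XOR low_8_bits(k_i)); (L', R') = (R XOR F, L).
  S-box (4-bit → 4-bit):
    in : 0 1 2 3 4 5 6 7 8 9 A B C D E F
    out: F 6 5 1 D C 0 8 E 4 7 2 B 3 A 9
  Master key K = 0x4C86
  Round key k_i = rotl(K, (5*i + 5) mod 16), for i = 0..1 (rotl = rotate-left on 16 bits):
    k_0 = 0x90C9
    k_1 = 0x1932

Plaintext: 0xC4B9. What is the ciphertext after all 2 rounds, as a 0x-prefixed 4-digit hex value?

0x4B3D

s_0 = plaintext = 0xC4B9
s_1 = Round(s_0, k_0) = 0xB94B
s_2 = Round(s_1, k_1) = 0x4B3D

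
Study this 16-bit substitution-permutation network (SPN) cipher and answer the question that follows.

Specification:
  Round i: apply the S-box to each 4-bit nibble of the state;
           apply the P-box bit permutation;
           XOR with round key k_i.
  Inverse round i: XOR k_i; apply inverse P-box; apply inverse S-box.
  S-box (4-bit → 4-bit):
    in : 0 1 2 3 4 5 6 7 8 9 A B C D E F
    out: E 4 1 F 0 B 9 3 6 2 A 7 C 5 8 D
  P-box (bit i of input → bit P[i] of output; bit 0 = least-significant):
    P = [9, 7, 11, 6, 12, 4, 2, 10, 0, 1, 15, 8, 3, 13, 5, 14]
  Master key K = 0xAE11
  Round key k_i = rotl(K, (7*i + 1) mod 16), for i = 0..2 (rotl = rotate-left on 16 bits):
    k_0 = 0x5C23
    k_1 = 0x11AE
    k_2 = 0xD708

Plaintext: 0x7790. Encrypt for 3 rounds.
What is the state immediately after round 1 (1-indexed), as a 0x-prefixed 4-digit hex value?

0x74F8

s_0 = plaintext = 0x7790
s_1 = Round(s_0, k_0) = 0x74F8
s_2 = Round(s_1, k_1) = 0x2D22
s_3 = Round(s_2, k_2) = 0x4501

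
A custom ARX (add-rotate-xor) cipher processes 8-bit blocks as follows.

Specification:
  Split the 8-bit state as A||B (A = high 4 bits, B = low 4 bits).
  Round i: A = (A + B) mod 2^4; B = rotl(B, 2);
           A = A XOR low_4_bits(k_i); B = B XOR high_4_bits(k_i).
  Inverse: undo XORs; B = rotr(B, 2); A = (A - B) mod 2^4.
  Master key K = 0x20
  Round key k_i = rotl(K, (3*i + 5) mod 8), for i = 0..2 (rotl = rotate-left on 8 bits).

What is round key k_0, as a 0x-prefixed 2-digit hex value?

0x04

K = 0x20
k_0 = rotl(K, (3*0+5) mod 8) = rotl(K, 5) = 0x04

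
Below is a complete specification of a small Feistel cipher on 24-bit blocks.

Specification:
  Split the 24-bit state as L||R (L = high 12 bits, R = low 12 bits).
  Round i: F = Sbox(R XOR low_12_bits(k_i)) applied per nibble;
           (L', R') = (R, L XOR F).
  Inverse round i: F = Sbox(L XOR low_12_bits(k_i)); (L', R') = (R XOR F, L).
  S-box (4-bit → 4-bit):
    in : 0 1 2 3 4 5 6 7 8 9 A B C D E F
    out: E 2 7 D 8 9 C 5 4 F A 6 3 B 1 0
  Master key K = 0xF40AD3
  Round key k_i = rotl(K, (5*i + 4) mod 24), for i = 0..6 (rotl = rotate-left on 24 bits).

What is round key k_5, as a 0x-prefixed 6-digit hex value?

0x815A7E

K = 0xF40AD3
k_0 = rotl(K, (5*0+4) mod 24) = rotl(K, 4) = 0x40AD3F
k_1 = rotl(K, (5*1+4) mod 24) = rotl(K, 9) = 0x15A7E8
k_2 = rotl(K, (5*2+4) mod 24) = rotl(K, 14) = 0xB4FD02
k_3 = rotl(K, (5*3+4) mod 24) = rotl(K, 19) = 0x9FA056
k_4 = rotl(K, (5*4+4) mod 24) = rotl(K, 0) = 0xF40AD3
k_5 = rotl(K, (5*5+4) mod 24) = rotl(K, 5) = 0x815A7E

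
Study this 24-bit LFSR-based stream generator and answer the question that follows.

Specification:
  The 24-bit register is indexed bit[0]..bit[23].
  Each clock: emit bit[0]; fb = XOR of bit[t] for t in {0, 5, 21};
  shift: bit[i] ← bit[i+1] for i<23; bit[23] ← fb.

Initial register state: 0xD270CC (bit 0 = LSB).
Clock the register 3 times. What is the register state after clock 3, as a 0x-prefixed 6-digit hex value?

0x9A4E19

reg_0 = 0xD270CC
clock 1: out=0, reg = 0x693866
clock 2: out=0, reg = 0x349C33
clock 3: out=1, reg = 0x9A4E19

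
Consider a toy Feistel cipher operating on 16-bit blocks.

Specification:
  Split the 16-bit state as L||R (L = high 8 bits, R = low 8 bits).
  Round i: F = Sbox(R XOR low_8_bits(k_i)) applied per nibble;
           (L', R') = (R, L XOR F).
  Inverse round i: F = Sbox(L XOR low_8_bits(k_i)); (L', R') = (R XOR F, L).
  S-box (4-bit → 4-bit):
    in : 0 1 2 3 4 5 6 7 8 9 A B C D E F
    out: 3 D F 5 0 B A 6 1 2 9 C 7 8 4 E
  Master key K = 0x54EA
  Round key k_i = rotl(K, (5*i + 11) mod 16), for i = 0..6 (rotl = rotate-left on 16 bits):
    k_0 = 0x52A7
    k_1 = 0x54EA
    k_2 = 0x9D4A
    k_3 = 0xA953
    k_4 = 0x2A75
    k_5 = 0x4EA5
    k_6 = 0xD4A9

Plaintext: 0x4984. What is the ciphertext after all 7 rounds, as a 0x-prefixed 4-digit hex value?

0x5F8D

s_0 = plaintext = 0x4984
s_1 = Round(s_0, k_0) = 0x84BC
s_2 = Round(s_1, k_1) = 0xBC3E
s_3 = Round(s_2, k_2) = 0x3EDC
s_4 = Round(s_3, k_3) = 0xDC20
s_5 = Round(s_4, k_4) = 0x2067
s_6 = Round(s_5, k_5) = 0x675F
s_7 = Round(s_6, k_6) = 0x5F8D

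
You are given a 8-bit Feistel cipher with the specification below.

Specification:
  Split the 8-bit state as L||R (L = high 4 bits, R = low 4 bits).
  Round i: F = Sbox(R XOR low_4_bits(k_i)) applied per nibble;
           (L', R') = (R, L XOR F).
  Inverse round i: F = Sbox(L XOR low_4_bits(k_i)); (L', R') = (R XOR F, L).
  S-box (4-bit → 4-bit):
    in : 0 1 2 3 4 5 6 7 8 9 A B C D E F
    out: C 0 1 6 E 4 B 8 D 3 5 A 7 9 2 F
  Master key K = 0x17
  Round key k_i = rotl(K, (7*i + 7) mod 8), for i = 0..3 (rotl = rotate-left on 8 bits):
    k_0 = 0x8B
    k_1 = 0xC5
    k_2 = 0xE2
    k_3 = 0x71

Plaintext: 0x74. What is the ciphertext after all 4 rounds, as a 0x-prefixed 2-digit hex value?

s_0 = plaintext = 0x74
s_1 = Round(s_0, k_0) = 0x48
s_2 = Round(s_1, k_1) = 0x8D
s_3 = Round(s_2, k_2) = 0xD7
s_4 = Round(s_3, k_3) = 0x76

0x76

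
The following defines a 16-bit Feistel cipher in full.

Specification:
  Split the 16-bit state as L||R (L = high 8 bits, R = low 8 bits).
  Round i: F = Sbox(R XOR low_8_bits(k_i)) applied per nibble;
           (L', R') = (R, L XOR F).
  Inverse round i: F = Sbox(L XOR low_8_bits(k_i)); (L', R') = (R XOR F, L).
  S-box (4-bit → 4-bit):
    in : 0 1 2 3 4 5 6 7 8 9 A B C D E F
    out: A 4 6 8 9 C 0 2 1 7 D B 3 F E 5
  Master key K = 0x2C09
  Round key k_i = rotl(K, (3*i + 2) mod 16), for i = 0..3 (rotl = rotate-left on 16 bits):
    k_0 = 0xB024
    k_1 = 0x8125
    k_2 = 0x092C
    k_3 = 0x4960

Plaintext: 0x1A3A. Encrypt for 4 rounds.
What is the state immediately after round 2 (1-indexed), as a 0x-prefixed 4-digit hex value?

0x541E

s_0 = plaintext = 0x1A3A
s_1 = Round(s_0, k_0) = 0x3A54
s_2 = Round(s_1, k_1) = 0x541E
s_3 = Round(s_2, k_2) = 0x1ED2
s_4 = Round(s_3, k_3) = 0xD2A8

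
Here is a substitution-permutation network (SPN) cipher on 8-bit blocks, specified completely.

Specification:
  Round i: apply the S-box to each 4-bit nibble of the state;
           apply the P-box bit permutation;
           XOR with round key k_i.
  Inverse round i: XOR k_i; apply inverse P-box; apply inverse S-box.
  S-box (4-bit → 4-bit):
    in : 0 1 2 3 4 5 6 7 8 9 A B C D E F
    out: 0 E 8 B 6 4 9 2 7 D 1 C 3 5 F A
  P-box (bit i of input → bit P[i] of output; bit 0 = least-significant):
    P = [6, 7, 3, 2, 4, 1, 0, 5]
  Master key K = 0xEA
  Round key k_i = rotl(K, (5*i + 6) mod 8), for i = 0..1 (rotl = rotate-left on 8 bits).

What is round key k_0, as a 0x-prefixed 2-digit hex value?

K = 0xEA
k_0 = rotl(K, (5*0+6) mod 8) = rotl(K, 6) = 0xBA

0xBA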